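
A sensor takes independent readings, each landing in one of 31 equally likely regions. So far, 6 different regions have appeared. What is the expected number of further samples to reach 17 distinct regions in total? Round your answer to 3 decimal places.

With k distinct regions already seen, the next new one takes an expected 31/(31-k) samples.
Sum over k = 6,...,16: E = 31/25 + 31/24 + 31/23 + ... + 31/16 + 31/15 = 17.4963.

17.496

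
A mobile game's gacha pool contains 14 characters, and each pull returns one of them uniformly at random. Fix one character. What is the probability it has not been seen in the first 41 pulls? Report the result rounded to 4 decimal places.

0.0479

On each pull the fixed character fails to appear with probability 13/14.
P(still missing after 41) = (13/14)^41 = 0.04791.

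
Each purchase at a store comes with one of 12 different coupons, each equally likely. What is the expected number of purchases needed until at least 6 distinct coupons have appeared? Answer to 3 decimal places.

With k distinct coupons already seen, the next new one arrives after an expected 12/(12-k) purchases.
Sum over k = 0,...,5: E = 12/12 + 12/11 + 12/10 + 12/9 + 12/8 + 12/7 = 7.8385.

7.839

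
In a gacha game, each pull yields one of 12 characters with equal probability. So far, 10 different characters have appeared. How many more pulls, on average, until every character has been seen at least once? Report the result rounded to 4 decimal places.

From k distinct to k+1 distinct takes on average 12/(12-k) pulls.
Sum over k = 10,...,11: E = 12/2 + 12/1 = 18.00000.

18.0000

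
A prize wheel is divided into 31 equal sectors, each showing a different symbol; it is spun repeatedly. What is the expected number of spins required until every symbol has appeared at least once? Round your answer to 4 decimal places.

124.8446

The wait to go from k to k+1 distinct symbols is geometric with mean 31/(31-k).
E[T] = 31/31 + 31/30 + 31/29 + ... + 31/2 + 31/1 = 31·H_{31}.
H_{31} = 4.02725, so E[T] = 124.84460.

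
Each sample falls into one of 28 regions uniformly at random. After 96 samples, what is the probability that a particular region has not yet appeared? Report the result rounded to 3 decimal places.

0.030

Each sample misses the fixed region with probability (28-1)/28 = 27/28, independently.
P(still missing after 96) = (27/28)^96 = 0.0305.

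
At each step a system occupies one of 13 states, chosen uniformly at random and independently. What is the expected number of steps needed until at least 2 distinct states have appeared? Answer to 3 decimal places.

2.083

Going from k to k+1 distinct takes a geometric number of steps with mean 13/(13-k).
Sum over k = 0,...,1: E = 13/13 + 13/12 = 2.0833.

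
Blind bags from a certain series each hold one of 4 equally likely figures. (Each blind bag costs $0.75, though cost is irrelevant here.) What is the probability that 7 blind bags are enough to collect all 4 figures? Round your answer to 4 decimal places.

0.5127

By inclusion–exclusion over which figures are missing,
P(all seen) = Σ_{j=0}^{4} (-1)^j C(4,j)((4-j)/4)^7
= 1.00000 - 0.53394 + 0.04688 - 0.00024 + 0.00000
= 0.51270.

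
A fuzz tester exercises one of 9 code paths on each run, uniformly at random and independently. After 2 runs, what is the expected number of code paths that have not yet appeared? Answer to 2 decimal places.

7.11

For each code path, P(unseen after 2) = (8/9)^2 = 0.790.
By linearity of expectation, E[unseen] = 9·(8/9)^2 = 7.111.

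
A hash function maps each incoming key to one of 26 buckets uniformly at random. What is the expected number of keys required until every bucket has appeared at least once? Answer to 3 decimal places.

The wait to go from k to k+1 distinct buckets is geometric with mean 26/(26-k).
E[T] = 26/26 + 26/25 + 26/24 + ... + 26/2 + 26/1 = 26·H_{26}.
H_{26} = 3.8544, so E[T] = 100.2149.

100.215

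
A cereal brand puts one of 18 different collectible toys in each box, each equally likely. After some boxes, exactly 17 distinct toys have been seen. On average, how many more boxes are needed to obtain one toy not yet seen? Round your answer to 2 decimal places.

18.00

Each box yields a new toy with probability (18-17)/18 = 1/18, so the wait is geometric with mean 18/1.
E = 18/1 = 18.000.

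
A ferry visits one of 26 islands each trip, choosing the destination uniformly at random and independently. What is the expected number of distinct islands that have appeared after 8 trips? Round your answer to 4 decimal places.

7.0021

For each island, P(seen in 8 trips) = 1 - (25/26)^8 = 0.26931.
By linearity of expectation, E[distinct seen] = 26·(1 - (25/26)^8) = 7.00205.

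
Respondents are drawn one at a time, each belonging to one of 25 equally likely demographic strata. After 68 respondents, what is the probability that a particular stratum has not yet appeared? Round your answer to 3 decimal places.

Each respondent misses the fixed stratum with probability (25-1)/25 = 24/25, independently.
P(still missing after 68) = (24/25)^68 = 0.0623.

0.062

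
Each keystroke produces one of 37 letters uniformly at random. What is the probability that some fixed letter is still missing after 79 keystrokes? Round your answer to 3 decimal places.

On each keystroke the fixed letter fails to appear with probability 36/37.
P(still missing after 79) = (36/37)^79 = 0.1148.

0.115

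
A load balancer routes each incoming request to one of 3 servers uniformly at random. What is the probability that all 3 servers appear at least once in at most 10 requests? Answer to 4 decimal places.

0.9480

By inclusion–exclusion over which servers are missing,
P(all seen) = Σ_{j=0}^{3} (-1)^j C(3,j)((3-j)/3)^10
= 1.00000 - 0.05202 + 0.00005 - 0.00000
= 0.94803.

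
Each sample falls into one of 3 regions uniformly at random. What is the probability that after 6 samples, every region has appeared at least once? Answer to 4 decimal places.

By inclusion–exclusion over which regions are missing,
P(all seen) = Σ_{j=0}^{3} (-1)^j C(3,j)((3-j)/3)^6
= 1.00000 - 0.26337 + 0.00412 - 0.00000
= 0.74074.

0.7407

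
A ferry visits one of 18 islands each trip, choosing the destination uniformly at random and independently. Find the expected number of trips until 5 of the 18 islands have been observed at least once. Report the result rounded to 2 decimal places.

With k distinct islands already seen, the next new one arrives after an expected 18/(18-k) trips.
Sum over k = 0,...,4: E = 18/18 + 18/17 + 18/16 + 18/15 + 18/14 = 5.670.

5.67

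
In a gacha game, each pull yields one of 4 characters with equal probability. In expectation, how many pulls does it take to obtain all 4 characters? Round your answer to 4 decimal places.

8.3333

The wait to go from k to k+1 distinct characters is geometric with mean 4/(4-k).
E[T] = 4/4 + 4/3 + 4/2 + 4/1 = 4·H_{4}.
H_{4} = 2.08333, so E[T] = 8.33333.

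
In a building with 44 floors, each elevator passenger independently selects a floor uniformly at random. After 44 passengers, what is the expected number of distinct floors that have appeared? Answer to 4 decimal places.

For each floor, P(seen in 44 passengers) = 1 - (43/44)^44 = 0.63634.
By linearity of expectation, E[distinct seen] = 44·(1 - (43/44)^44) = 27.99901.

27.9990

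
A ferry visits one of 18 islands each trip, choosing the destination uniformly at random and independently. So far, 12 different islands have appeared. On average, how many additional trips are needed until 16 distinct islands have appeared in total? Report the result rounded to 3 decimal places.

17.100

The wait to go from k to k+1 distinct islands is geometric with mean 18/(18-k).
Sum over k = 12,...,15: E = 18/6 + 18/5 + 18/4 + 18/3 = 17.1000.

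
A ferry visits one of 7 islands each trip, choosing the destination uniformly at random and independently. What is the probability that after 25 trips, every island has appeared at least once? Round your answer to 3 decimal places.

Let A_i be the event that island i is missing after 25 trips. By inclusion–exclusion on the A_i,
P(all seen) = Σ_{j=0}^{7} (-1)^j C(7,j)((7-j)/7)^25
= 1.0000 - 0.1484 + 0.0047 - 0.0000 + 0.0000 - 0.0000 + 0.0000 - 0.0000
= 0.8562.

0.856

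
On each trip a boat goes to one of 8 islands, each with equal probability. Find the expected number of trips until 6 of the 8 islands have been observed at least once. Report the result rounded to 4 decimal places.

With k distinct islands already seen, the next new one arrives after an expected 8/(8-k) trips.
Sum over k = 0,...,5: E = 8/8 + 8/7 + 8/6 + 8/5 + 8/4 + 8/3 = 9.74286.

9.7429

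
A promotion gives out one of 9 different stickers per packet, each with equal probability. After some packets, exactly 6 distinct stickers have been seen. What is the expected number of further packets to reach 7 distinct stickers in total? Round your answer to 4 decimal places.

3.0000

With k distinct stickers already seen, the next new one takes an expected 9/(9-k) packets.
Only the k = 6 term is needed: E = 9/3 = 3.00000.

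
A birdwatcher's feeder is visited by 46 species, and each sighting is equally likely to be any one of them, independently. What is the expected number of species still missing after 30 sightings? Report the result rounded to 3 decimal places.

23.790

For each species, P(unseen after 30) = (45/46)^30 = 0.5172.
By linearity of expectation, E[unseen] = 46·(45/46)^30 = 23.7902.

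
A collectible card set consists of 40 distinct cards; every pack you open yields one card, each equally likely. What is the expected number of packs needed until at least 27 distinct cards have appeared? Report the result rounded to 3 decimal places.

43.936

With k distinct cards already seen, the next new one arrives after an expected 40/(40-k) packs.
Sum over k = 0,...,26: E = 40/40 + 40/39 + 40/38 + ... + 40/15 + 40/14 = 43.9364.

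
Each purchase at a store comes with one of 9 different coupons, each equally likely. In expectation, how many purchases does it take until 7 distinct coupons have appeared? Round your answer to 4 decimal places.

With k distinct coupons already seen, the next new one arrives after an expected 9/(9-k) purchases.
Sum over k = 0,...,6: E = 9/9 + 9/8 + 9/7 + ... + 9/4 + 9/3 = 11.96071.

11.9607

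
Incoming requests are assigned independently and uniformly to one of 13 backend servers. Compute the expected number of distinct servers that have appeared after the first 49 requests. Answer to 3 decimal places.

For each server, P(seen in 49 requests) = 1 - (12/13)^49 = 0.9802.
By linearity of expectation, E[distinct seen] = 13·(1 - (12/13)^49) = 12.7426.

12.743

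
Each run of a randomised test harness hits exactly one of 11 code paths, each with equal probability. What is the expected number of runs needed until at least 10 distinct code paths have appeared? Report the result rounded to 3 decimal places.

Going from k to k+1 distinct takes a geometric number of runs with mean 11/(11-k).
Sum over k = 0,...,9: E = 11/11 + 11/10 + 11/9 + ... + 11/3 + 11/2 = 22.2187.

22.219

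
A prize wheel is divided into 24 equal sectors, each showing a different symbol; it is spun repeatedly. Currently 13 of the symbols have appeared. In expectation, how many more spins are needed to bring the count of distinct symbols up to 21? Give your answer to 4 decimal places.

With k distinct symbols already seen, the next new one takes an expected 24/(24-k) spins.
Sum over k = 13,...,20: E = 24/11 + 24/10 + 24/9 + ... + 24/5 + 24/4 = 28.47706.

28.4771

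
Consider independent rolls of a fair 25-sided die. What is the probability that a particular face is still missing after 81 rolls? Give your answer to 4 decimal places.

On each roll the fixed face fails to appear with probability 24/25.
P(still missing after 81) = (24/25)^81 = 0.03664.

0.0366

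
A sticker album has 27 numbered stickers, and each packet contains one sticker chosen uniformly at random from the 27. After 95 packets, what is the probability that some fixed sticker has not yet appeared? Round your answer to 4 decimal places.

Each packet misses the fixed sticker with probability (27-1)/27 = 26/27, independently.
P(still missing after 95) = (26/27)^95 = 0.02773.

0.0277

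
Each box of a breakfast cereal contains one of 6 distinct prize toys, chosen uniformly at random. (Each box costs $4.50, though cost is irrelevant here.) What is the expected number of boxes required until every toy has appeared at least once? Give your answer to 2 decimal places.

14.70

After k distinct toys have appeared, the next box gives a new one with probability (6-k)/6, so the expected wait for the (k+1)-th is 6/(6-k).
E[T] = 6/6 + 6/5 + 6/4 + 6/3 + 6/2 + 6/1 = 6·H_{6}.
H_{6} = 2.450, so E[T] = 14.700.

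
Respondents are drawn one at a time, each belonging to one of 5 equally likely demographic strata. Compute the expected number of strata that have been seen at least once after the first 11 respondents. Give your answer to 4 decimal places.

For each stratum, P(seen in 11 respondents) = 1 - (4/5)^11 = 0.91410.
By linearity of expectation, E[distinct seen] = 5·(1 - (4/5)^11) = 4.57050.

4.5705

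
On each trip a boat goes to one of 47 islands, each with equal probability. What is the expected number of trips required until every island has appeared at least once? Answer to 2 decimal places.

208.58

Split into phases: going from k distinct to k+1 distinct takes on average 47/(47-k) trips.
E[T] = 47/47 + 47/46 + 47/45 + ... + 47/2 + 47/1 = 47·H_{47}.
H_{47} = 4.438, so E[T] = 208.584.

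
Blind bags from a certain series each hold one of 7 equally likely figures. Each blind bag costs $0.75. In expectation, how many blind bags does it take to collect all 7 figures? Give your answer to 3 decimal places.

After k distinct figures have appeared, the next blind bag gives a new one with probability (7-k)/7, so the expected wait for the (k+1)-th is 7/(7-k).
E[T] = 7/7 + 7/6 + 7/5 + ... + 7/2 + 7/1 = 7·H_{7}.
H_{7} = 2.5929, so E[T] = 18.1500.

18.150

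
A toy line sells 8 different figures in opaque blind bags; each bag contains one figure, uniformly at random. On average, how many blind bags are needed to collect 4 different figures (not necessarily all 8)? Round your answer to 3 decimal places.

5.076

With k distinct figures already seen, the next new one arrives after an expected 8/(8-k) blind bags.
Sum over k = 0,...,3: E = 8/8 + 8/7 + 8/6 + 8/5 = 5.0762.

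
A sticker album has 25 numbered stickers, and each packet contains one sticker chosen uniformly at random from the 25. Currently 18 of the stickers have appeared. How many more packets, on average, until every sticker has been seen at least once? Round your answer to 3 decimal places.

64.821

From k distinct to k+1 distinct takes on average 25/(25-k) packets.
Sum over k = 18,...,24: E = 25/7 + 25/6 + 25/5 + ... + 25/2 + 25/1 = 64.8214.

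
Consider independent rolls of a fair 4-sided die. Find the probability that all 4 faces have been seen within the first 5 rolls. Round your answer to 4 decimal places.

By inclusion–exclusion over which faces are missing,
P(all seen) = Σ_{j=0}^{4} (-1)^j C(4,j)((4-j)/4)^5
= 1.00000 - 0.94922 + 0.18750 - 0.00391 + 0.00000
= 0.23438.

0.2344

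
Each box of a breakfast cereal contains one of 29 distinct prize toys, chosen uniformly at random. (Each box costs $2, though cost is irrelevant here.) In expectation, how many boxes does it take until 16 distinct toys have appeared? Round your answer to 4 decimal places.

With k distinct toys already seen, the next new one arrives after an expected 29/(29-k) boxes.
Sum over k = 0,...,15: E = 29/29 + 29/28 + 29/27 + ... + 29/15 + 29/14 = 22.66408.

22.6641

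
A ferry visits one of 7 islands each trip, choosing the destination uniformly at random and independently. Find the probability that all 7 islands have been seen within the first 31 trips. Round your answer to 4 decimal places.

0.9418

Let A_i be the event that island i is missing after 31 trips. By inclusion–exclusion on the A_i,
P(all seen) = Σ_{j=0}^{7} (-1)^j C(7,j)((7-j)/7)^31
= 1.00000 - 0.05885 + 0.00062 - 0.00000 + 0.00000 - 0.00000 + 0.00000 - 0.00000
= 0.94177.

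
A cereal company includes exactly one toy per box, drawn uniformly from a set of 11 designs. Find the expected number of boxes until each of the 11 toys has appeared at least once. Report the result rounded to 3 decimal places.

Split into phases: going from k distinct to k+1 distinct takes on average 11/(11-k) boxes.
E[T] = 11/11 + 11/10 + 11/9 + ... + 11/2 + 11/1 = 11·H_{11}.
H_{11} = 3.0199, so E[T] = 33.2187.

33.219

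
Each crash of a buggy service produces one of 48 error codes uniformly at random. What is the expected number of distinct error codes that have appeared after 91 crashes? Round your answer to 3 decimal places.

40.934

For each error code, P(seen in 91 crashes) = 1 - (47/48)^91 = 0.8528.
By linearity of expectation, E[distinct seen] = 48·(1 - (47/48)^91) = 40.9337.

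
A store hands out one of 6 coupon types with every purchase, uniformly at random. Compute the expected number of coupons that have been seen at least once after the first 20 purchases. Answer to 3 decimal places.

5.843

For each coupon, P(seen in 20 purchases) = 1 - (5/6)^20 = 0.9739.
By linearity of expectation, E[distinct seen] = 6·(1 - (5/6)^20) = 5.8435.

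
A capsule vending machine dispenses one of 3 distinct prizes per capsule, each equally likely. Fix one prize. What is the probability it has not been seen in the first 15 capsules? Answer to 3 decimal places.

0.002

Each capsule misses the fixed prize with probability (3-1)/3 = 2/3, independently.
P(still missing after 15) = (2/3)^15 = 0.0023.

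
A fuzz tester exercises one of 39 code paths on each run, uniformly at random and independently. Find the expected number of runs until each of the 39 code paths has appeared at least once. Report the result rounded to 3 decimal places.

165.888

The wait to go from k to k+1 distinct code paths is geometric with mean 39/(39-k).
E[T] = 39/39 + 39/38 + 39/37 + ... + 39/2 + 39/1 = 39·H_{39}.
H_{39} = 4.2535, so E[T] = 165.8882.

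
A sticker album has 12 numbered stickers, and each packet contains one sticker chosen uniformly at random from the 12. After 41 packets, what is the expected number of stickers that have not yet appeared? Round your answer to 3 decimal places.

0.339

For each sticker, P(unseen after 41) = (11/12)^41 = 0.0282.
By linearity of expectation, E[unseen] = 12·(11/12)^41 = 0.3387.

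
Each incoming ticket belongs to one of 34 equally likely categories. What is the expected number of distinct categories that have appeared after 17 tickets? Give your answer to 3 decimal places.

For each category, P(seen in 17 tickets) = 1 - (33/34)^17 = 0.3980.
By linearity of expectation, E[distinct seen] = 34·(1 - (33/34)^17) = 13.5321.

13.532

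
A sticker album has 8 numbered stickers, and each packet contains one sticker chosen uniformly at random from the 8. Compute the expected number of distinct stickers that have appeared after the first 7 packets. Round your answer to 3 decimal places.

For each sticker, P(seen in 7 packets) = 1 - (7/8)^7 = 0.6073.
By linearity of expectation, E[distinct seen] = 8·(1 - (7/8)^7) = 4.8584.

4.858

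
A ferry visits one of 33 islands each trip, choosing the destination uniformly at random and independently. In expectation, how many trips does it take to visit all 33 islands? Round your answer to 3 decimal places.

Split into phases: going from k distinct to k+1 distinct takes on average 33/(33-k) trips.
E[T] = 33/33 + 33/32 + 33/31 + ... + 33/2 + 33/1 = 33·H_{33}.
H_{33} = 4.0888, so E[T] = 134.9303.

134.930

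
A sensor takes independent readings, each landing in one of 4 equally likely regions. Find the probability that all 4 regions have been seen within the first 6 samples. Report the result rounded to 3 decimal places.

0.381

Let A_i be the event that region i is missing after 6 samples. By inclusion–exclusion on the A_i,
P(all seen) = Σ_{j=0}^{4} (-1)^j C(4,j)((4-j)/4)^6
= 1.0000 - 0.7119 + 0.0938 - 0.0010 + 0.0000
= 0.3809.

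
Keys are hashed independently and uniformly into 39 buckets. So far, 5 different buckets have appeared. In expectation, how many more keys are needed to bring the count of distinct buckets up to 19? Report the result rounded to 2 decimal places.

With k distinct buckets already seen, the next new one takes an expected 39/(39-k) keys.
Sum over k = 5,...,18: E = 39/34 + 39/33 + 39/32 + ... + 39/22 + 39/21 = 20.298.

20.30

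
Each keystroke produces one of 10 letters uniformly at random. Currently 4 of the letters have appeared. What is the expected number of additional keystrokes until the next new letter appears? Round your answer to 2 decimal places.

1.67

The number of keystrokes until the next new letter is geometric with success probability 6/10, so its mean is 10/6.
E = 10/6 = 1.667.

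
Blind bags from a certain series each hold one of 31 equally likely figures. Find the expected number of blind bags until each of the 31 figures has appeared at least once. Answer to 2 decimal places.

124.84

Split into phases: going from k distinct to k+1 distinct takes on average 31/(31-k) blind bags.
E[T] = 31/31 + 31/30 + 31/29 + ... + 31/2 + 31/1 = 31·H_{31}.
H_{31} = 4.027, so E[T] = 124.845.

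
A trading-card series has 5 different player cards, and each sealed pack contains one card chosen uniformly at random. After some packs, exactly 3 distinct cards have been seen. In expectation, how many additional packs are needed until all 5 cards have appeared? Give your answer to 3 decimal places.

7.500

The wait to go from k to k+1 distinct cards is geometric with mean 5/(5-k).
Sum over k = 3,...,4: E = 5/2 + 5/1 = 7.5000.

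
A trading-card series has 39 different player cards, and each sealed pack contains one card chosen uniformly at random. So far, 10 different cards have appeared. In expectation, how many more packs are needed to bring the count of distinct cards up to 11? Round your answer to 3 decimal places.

1.345

With k distinct cards already seen, the next new one takes an expected 39/(39-k) packs.
Only the k = 10 term is needed: E = 39/29 = 1.3448.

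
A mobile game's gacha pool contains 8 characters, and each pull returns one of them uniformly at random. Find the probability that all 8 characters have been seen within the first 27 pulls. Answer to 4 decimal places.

Let A_i be the event that character i is missing after 27 pulls. By inclusion–exclusion on the A_i,
P(all seen) = Σ_{j=0}^{8} (-1)^j C(8,j)((8-j)/8)^27
= 1.00000 - 0.21742 + 0.01185 - 0.00017 + 0.00000 - 0.00000 + 0.00000 - 0.00000 + 0.00000
= 0.79426.

0.7943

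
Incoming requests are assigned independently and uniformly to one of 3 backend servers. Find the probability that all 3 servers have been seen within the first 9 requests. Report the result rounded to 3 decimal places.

0.922

By inclusion–exclusion over which servers are missing,
P(all seen) = Σ_{j=0}^{3} (-1)^j C(3,j)((3-j)/3)^9
= 1.0000 - 0.0780 + 0.0002 - 0.0000
= 0.9221.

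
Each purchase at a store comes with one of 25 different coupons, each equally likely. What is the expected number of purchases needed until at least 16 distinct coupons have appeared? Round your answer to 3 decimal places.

Going from k to k+1 distinct takes a geometric number of purchases with mean 25/(25-k).
Sum over k = 0,...,15: E = 25/25 + 25/24 + 25/23 + ... + 25/11 + 25/10 = 24.6747.

24.675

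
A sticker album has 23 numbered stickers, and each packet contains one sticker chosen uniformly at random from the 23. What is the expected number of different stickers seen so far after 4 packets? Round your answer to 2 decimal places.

3.75

For each sticker, P(seen in 4 packets) = 1 - (22/23)^4 = 0.163.
By linearity of expectation, E[distinct seen] = 23·(1 - (22/23)^4) = 3.747.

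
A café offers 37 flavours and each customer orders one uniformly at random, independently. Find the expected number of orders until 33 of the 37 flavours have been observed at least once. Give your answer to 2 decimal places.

With k distinct flavours already seen, the next new one arrives after an expected 37/(37-k) orders.
Sum over k = 0,...,32: E = 37/37 + 37/36 + 37/35 + ... + 37/6 + 37/5 = 78.375.

78.38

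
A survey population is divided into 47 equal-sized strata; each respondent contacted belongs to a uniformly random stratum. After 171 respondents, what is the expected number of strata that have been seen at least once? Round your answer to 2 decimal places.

For each stratum, P(seen in 171 respondents) = 1 - (46/47)^171 = 0.975.
By linearity of expectation, E[distinct seen] = 47·(1 - (46/47)^171) = 45.812.

45.81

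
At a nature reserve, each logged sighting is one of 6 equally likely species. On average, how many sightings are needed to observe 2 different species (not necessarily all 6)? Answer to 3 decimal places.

With k distinct species already seen, the next new one arrives after an expected 6/(6-k) sightings.
Sum over k = 0,...,1: E = 6/6 + 6/5 = 2.2000.

2.200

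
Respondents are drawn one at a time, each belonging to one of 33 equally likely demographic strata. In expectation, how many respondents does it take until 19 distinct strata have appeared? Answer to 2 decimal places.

With k distinct strata already seen, the next new one arrives after an expected 33/(33-k) respondents.
Sum over k = 0,...,18: E = 33/33 + 33/32 + 33/31 + ... + 33/16 + 33/15 = 27.629.

27.63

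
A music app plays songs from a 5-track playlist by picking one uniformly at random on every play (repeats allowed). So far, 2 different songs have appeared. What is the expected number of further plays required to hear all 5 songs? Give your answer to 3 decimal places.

With k distinct songs already seen, the next new one takes an expected 5/(5-k) plays.
Sum over k = 2,...,4: E = 5/3 + 5/2 + 5/1 = 9.1667.

9.167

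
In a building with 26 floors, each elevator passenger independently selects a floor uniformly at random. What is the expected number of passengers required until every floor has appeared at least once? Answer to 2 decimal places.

After k distinct floors have appeared, the next passenger gives a new one with probability (26-k)/26, so the expected wait for the (k+1)-th is 26/(26-k).
E[T] = 26/26 + 26/25 + 26/24 + ... + 26/2 + 26/1 = 26·H_{26}.
H_{26} = 3.854, so E[T] = 100.215.

100.21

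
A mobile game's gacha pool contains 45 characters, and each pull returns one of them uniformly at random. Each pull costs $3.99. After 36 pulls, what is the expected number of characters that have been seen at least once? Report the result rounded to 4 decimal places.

For each character, P(seen in 36 pulls) = 1 - (44/45)^36 = 0.55471.
By linearity of expectation, E[distinct seen] = 45·(1 - (44/45)^36) = 24.96182.

24.9618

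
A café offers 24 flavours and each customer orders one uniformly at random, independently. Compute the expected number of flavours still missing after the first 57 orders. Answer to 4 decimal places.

2.1216

For each flavour, P(unseen after 57) = (23/24)^57 = 0.08840.
By linearity of expectation, E[unseen] = 24·(23/24)^57 = 2.12157.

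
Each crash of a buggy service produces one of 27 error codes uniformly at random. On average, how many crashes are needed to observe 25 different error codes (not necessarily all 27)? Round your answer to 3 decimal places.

64.569

With k distinct error codes already seen, the next new one arrives after an expected 27/(27-k) crashes.
Sum over k = 0,...,24: E = 27/27 + 27/26 + 27/25 + ... + 27/4 + 27/3 = 64.5693.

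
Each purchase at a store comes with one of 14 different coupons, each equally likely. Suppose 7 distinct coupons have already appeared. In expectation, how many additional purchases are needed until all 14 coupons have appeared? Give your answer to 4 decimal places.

36.3000

The wait to go from k to k+1 distinct coupons is geometric with mean 14/(14-k).
Sum over k = 7,...,13: E = 14/7 + 14/6 + 14/5 + ... + 14/2 + 14/1 = 36.30000.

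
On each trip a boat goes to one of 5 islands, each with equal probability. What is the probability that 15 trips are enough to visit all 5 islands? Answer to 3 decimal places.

0.829

By inclusion–exclusion over which islands are missing,
P(all seen) = Σ_{j=0}^{5} (-1)^j C(5,j)((5-j)/5)^15
= 1.0000 - 0.1759 + 0.0047 - 0.0000 + 0.0000 - 0.0000
= 0.8288.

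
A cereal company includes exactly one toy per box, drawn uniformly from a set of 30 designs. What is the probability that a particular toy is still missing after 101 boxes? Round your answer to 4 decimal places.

0.0326

On each box the fixed toy fails to appear with probability 29/30.
P(still missing after 101) = (29/30)^101 = 0.03258.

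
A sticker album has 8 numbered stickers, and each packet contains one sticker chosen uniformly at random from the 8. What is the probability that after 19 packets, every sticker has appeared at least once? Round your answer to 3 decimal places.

0.478

Let A_i be the event that sticker i is missing after 19 packets. By inclusion–exclusion on the A_i,
P(all seen) = Σ_{j=0}^{8} (-1)^j C(8,j)((8-j)/8)^19
= 1.0000 - 0.6328 + 0.1184 - 0.0074 + 0.0001 - 0.0000 + 0.0000 - 0.0000 + 0.0000
= 0.4783.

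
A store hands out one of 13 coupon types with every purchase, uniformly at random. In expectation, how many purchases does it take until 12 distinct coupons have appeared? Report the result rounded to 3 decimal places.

With k distinct coupons already seen, the next new one arrives after an expected 13/(13-k) purchases.
Sum over k = 0,...,11: E = 13/13 + 13/12 + 13/11 + ... + 13/3 + 13/2 = 28.3417.

28.342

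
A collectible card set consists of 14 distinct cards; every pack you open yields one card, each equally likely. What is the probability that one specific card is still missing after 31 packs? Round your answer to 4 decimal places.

0.1005

On each pack the fixed card fails to appear with probability 13/14.
P(still missing after 31) = (13/14)^31 = 0.10053.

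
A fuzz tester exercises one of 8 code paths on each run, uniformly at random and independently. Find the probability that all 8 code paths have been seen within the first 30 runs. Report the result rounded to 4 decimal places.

0.8593

By inclusion–exclusion over which code paths are missing,
P(all seen) = Σ_{j=0}^{8} (-1)^j C(8,j)((8-j)/8)^30
= 1.00000 - 0.14566 + 0.00500 - 0.00004 + 0.00000 - 0.00000 + 0.00000 - 0.00000 + 0.00000
= 0.85930.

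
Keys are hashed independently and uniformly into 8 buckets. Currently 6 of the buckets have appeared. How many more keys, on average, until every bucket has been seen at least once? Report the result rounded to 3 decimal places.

12.000

From k distinct to k+1 distinct takes on average 8/(8-k) keys.
Sum over k = 6,...,7: E = 8/2 + 8/1 = 12.0000.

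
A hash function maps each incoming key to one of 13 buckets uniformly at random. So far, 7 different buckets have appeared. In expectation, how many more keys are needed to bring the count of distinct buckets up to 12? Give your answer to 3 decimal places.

From k distinct to k+1 distinct takes on average 13/(13-k) keys.
Sum over k = 7,...,11: E = 13/6 + 13/5 + 13/4 + 13/3 + 13/2 = 18.8500.

18.850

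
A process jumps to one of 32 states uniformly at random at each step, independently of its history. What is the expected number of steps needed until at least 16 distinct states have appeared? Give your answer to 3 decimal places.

21.689

Going from k to k+1 distinct takes a geometric number of steps with mean 32/(32-k).
Sum over k = 0,...,15: E = 32/32 + 32/31 + 32/30 + ... + 32/18 + 32/17 = 21.6885.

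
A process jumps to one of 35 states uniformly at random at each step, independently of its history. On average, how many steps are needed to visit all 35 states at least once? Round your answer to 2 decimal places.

The wait to go from k to k+1 distinct states is geometric with mean 35/(35-k).
E[T] = 35/35 + 35/34 + 35/33 + ... + 35/2 + 35/1 = 35·H_{35}.
H_{35} = 4.147, so E[T] = 145.137.

145.14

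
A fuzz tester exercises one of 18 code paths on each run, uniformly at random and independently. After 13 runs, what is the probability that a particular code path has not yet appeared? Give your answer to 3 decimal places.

0.476

Each run misses the fixed code path with probability (18-1)/18 = 17/18, independently.
P(still missing after 13) = (17/18)^13 = 0.4757.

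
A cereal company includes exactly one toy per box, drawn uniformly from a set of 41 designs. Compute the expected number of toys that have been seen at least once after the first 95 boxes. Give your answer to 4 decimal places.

For each toy, P(seen in 95 boxes) = 1 - (40/41)^95 = 0.90423.
By linearity of expectation, E[distinct seen] = 41·(1 - (40/41)^95) = 37.07340.

37.0734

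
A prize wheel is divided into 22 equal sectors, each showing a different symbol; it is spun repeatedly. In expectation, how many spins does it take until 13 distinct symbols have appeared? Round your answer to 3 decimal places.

Going from k to k+1 distinct takes a geometric number of spins with mean 22/(22-k).
Sum over k = 0,...,12: E = 22/22 + 22/21 + 22/20 + ... + 22/11 + 22/10 = 18.9606.

18.961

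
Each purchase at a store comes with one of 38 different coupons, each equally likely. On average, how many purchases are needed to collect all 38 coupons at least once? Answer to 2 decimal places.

Split into phases: going from k distinct to k+1 distinct takes on average 38/(38-k) purchases.
E[T] = 38/38 + 38/37 + 38/36 + ... + 38/2 + 38/1 = 38·H_{38}.
H_{38} = 4.228, so E[T] = 160.660.

160.66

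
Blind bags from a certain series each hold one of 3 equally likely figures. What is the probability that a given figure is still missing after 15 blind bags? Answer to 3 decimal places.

Each blind bag misses the fixed figure with probability (3-1)/3 = 2/3, independently.
P(still missing after 15) = (2/3)^15 = 0.0023.

0.002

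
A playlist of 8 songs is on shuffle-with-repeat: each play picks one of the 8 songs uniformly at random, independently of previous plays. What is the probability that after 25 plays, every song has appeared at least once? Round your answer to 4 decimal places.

0.7366

Let A_i be the event that song i is missing after 25 plays. By inclusion–exclusion on the A_i,
P(all seen) = Σ_{j=0}^{8} (-1)^j C(8,j)((8-j)/8)^25
= 1.00000 - 0.28398 + 0.02107 - 0.00044 + 0.00000 - 0.00000 + 0.00000 - 0.00000 + 0.00000
= 0.73665.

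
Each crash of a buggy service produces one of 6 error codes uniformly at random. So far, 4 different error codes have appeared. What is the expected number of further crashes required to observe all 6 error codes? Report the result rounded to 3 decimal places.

9.000

From k distinct to k+1 distinct takes on average 6/(6-k) crashes.
Sum over k = 4,...,5: E = 6/2 + 6/1 = 9.0000.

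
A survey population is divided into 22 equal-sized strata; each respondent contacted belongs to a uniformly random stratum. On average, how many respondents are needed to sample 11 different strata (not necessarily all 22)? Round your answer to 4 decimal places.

With k distinct strata already seen, the next new one arrives after an expected 22/(22-k) respondents.
Sum over k = 0,...,10: E = 22/22 + 22/21 + 22/20 + ... + 22/13 + 22/12 = 14.76059.

14.7606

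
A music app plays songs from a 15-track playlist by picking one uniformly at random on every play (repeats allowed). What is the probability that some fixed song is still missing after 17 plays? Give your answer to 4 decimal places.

0.3095

Each play misses the fixed song with probability (15-1)/15 = 14/15, independently.
P(still missing after 17) = (14/15)^17 = 0.30947.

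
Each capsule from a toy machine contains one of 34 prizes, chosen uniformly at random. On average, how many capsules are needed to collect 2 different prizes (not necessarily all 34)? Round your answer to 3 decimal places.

Going from k to k+1 distinct takes a geometric number of capsules with mean 34/(34-k).
Sum over k = 0,...,1: E = 34/34 + 34/33 = 2.0303.

2.030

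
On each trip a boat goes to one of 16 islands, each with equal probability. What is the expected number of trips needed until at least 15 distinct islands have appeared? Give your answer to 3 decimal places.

38.092

With k distinct islands already seen, the next new one arrives after an expected 16/(16-k) trips.
Sum over k = 0,...,14: E = 16/16 + 16/15 + 16/14 + ... + 16/3 + 16/2 = 38.0917.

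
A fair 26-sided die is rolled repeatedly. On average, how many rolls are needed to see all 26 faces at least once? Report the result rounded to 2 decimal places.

100.21

The wait to go from k to k+1 distinct faces is geometric with mean 26/(26-k).
E[T] = 26/26 + 26/25 + 26/24 + ... + 26/2 + 26/1 = 26·H_{26}.
H_{26} = 3.854, so E[T] = 100.215.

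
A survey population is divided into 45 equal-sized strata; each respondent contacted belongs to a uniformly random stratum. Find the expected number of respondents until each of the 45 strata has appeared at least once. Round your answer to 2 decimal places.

The wait to go from k to k+1 distinct strata is geometric with mean 45/(45-k).
E[T] = 45/45 + 45/44 + 45/43 + ... + 45/2 + 45/1 = 45·H_{45}.
H_{45} = 4.395, so E[T] = 197.773.

197.77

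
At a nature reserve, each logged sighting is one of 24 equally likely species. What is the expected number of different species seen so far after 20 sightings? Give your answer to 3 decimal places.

For each species, P(seen in 20 sightings) = 1 - (23/24)^20 = 0.5731.
By linearity of expectation, E[distinct seen] = 24·(1 - (23/24)^20) = 13.7543.

13.754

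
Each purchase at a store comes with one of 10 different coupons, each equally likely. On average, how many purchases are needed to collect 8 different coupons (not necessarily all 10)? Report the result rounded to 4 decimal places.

14.2897

With k distinct coupons already seen, the next new one arrives after an expected 10/(10-k) purchases.
Sum over k = 0,...,7: E = 10/10 + 10/9 + 10/8 + ... + 10/4 + 10/3 = 14.28968.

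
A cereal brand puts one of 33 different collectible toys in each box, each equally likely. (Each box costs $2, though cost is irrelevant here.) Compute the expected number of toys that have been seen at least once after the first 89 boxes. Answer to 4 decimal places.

30.8664

For each toy, P(seen in 89 boxes) = 1 - (32/33)^89 = 0.93534.
By linearity of expectation, E[distinct seen] = 33·(1 - (32/33)^89) = 30.86636.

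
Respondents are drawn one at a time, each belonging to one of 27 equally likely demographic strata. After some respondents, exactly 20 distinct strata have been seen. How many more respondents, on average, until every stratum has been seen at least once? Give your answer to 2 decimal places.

With k distinct strata already seen, the next new one takes an expected 27/(27-k) respondents.
Sum over k = 20,...,26: E = 27/7 + 27/6 + 27/5 + ... + 27/2 + 27/1 = 70.007.

70.01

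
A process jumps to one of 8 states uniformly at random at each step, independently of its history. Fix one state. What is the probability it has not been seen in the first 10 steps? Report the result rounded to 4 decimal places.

0.2631

On each step the fixed state fails to appear with probability 7/8.
P(still missing after 10) = (7/8)^10 = 0.26308.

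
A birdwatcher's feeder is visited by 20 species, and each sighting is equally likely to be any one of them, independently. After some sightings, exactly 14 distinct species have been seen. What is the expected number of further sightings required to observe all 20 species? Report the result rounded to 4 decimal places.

49.0000

The wait to go from k to k+1 distinct species is geometric with mean 20/(20-k).
Sum over k = 14,...,19: E = 20/6 + 20/5 + 20/4 + 20/3 + 20/2 + 20/1 = 49.00000.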